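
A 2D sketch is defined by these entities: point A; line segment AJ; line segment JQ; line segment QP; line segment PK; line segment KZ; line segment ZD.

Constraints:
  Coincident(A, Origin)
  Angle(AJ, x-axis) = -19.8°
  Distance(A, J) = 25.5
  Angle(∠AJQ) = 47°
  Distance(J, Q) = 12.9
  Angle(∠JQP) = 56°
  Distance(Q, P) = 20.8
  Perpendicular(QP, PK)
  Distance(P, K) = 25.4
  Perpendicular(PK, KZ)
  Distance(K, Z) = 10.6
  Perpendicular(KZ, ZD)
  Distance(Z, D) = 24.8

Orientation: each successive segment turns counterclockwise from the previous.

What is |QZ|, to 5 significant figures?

27.372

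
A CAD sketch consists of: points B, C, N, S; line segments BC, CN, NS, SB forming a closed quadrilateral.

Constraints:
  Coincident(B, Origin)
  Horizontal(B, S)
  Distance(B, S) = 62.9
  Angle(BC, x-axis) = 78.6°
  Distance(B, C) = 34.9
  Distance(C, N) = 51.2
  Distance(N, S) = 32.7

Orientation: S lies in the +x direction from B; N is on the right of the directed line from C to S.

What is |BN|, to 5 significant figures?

33.588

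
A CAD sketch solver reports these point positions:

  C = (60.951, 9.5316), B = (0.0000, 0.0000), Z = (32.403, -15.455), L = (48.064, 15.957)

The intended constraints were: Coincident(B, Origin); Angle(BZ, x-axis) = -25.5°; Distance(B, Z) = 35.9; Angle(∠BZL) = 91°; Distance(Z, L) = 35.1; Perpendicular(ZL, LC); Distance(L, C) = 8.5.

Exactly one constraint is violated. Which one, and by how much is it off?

Distance(L, C) = 8.5 — off by 5.90.

B = (0.00, 0.00) ✓; BZ at -25.50° ✓; |BZ| = 35.90 ✓; ∠BZL = 91.00° ✓; |ZL| = 35.10 ✓; ∠(ZL, LC) = 90.00° ✓; |LC| = 14.40 ✗.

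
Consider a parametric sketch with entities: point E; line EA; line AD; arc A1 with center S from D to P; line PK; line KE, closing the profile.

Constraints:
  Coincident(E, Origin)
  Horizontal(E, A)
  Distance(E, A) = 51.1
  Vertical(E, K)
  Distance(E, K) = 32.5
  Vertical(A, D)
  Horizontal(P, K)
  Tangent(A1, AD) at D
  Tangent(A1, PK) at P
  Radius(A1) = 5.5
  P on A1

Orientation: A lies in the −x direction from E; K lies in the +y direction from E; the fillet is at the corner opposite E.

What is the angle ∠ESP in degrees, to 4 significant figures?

120.6°

E is at the origin; E and A share the same y with |EA| = 51.1 and A on the −x side, so A = (-51.10, 0.000). EK is vertical with |EK| = 32.5 and K on the +y side, so K = (0.000, 32.50). The virtual corner opposite E is at (-51.10, 32.50). The tangent condition forces SD to be normal to AD and tangency of A1 to PK means the radius SP is perpendicular to PK, with radius 5.5, so the center S sits 5.5 in from both sides at S = (-45.60, 27.00). That places the tangent points at D = (-51.10, 27.00) on AD and P = (-45.60, 32.50) on PK. Then cos ∠ESP = SE·SP / (|SE||SP|), giving 120.6°.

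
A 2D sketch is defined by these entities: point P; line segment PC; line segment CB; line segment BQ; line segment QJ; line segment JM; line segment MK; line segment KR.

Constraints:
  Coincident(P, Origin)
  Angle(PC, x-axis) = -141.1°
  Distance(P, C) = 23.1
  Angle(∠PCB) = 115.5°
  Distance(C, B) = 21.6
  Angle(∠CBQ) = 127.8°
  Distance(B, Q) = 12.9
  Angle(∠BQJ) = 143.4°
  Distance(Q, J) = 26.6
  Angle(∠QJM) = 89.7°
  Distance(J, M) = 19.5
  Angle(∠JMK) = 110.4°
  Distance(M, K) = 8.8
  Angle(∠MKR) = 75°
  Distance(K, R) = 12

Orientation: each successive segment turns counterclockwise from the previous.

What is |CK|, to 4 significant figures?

29.82

P is at the origin; PC runs at -141.1° with length 23.1, so C = (-17.98, -14.51). ∠PCB = 115.5° gives CB at -76.60° from the x-axis; with |CB| = 21.6, B = (-12.97, -35.52). ∠CBQ = 127.8° gives BQ at -24.40° from the x-axis; with |BQ| = 12.9, Q = (-1.224, -40.85). ∠BQJ = 143.4° gives QJ at 12.20° from the x-axis; with |QJ| = 26.6, J = (24.78, -35.23). ∠QJM = 89.7° gives JM at 102.5° from the x-axis; with |JM| = 19.5, M = (20.55, -16.19). ∠JMK = 110.4° gives MK at 172.1° from the x-axis; with |MK| = 8.8, K = (11.84, -14.98). Then |CK| = |K − C| = 29.82.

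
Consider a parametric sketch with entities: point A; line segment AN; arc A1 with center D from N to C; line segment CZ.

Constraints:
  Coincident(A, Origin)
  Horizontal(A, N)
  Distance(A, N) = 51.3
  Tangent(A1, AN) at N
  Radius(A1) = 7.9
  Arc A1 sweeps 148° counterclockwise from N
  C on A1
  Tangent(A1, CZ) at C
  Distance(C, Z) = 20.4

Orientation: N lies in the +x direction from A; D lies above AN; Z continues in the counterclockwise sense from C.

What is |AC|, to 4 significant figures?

57.37

A is at the origin; A and N share the same y with |AN| = 51.3 and N on the +x side, so N = (51.30, 0.000). A1 meets AN tangentially, so DN is at right angles to AN, so D = N + (0, 7.9) = (51.30, 7.900). On A1, N sits at bearing -90° from D; a 148° counterclockwise sweep puts C at bearing 58°, so C = D + 7.9·(cos 58°, sin 58°) = (55.49, 14.60). Then |AC| = |C − A| = 57.37.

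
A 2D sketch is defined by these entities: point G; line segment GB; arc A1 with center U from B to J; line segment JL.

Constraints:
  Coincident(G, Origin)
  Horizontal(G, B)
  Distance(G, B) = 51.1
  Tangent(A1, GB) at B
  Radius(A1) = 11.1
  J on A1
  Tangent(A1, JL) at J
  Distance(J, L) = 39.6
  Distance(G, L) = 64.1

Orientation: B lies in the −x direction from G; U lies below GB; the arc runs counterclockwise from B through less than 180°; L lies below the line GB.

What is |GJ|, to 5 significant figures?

62.843

Checks: |UJ| = 11.10 ✓; ∠(UJ, JL) = 90.00° ✓; |JL| = 39.60 ✓; |GL| = 64.10 ✓.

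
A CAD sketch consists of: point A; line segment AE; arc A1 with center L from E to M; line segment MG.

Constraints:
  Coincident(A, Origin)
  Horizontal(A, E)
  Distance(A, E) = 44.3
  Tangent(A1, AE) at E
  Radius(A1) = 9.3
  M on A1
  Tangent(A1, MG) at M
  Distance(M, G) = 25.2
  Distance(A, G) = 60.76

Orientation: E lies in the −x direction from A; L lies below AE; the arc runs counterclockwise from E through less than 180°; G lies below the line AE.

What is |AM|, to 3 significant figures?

54.6

A is at the origin; AE is horizontal with |AE| = 44.3 and E on the −x side, so E = (-44.3, 0.00). A1 meets AE tangentially, so LE is at right angles to AE, so L = E + (0, -9.3) = (-44.3, -9.30). Since LM ⟂ MG (tangency), |LG| = √(9.3² + 25.2²) = 26.9 regardless of where M sits on A1. So G lies on both circle(A, 60.76) and circle(L, 26.9); the below-AE intersection is G = (-49.2, -35.7). M is the foot of the tangent from G: M = (-53.5, -10.9).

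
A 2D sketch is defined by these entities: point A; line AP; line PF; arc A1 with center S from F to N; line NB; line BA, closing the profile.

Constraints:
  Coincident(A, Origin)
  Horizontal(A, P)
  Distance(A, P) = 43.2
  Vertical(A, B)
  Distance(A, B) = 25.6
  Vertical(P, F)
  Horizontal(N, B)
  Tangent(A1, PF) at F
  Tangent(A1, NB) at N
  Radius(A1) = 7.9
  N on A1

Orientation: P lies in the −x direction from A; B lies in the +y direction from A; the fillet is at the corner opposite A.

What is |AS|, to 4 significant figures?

39.49

A is at the origin; A and P share the same y with |AP| = 43.2 and P on the −x side, so P = (-43.20, 0.000). A and B share the same x with |AB| = 25.6 and B on the +y side, so B = (0.000, 25.60). The virtual corner opposite A is at (-43.20, 25.60). A1 meets PF tangentially, so SF is at right angles to PF and since A1 is tangent to NB there, SN ⟂ NB, with radius 7.9, so the center S sits 7.9 in from both sides at S = (-35.30, 17.70). Then |AS| = |S − A| = 39.49.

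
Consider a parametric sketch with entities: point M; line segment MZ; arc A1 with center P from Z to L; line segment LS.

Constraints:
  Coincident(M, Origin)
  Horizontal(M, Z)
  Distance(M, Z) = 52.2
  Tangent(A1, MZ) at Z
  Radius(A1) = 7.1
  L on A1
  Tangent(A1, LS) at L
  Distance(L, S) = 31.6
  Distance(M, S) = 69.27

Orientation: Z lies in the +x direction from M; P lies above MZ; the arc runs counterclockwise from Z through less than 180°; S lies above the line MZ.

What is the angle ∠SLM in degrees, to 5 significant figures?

93.458°

M is at the origin; M and Z share the same y with |MZ| = 52.2 and Z on the +x side, so Z = (52.200, 0.0000). A1 meets MZ tangentially, so PZ is at right angles to MZ, so P = Z + (0, 7.1) = (52.200, 7.1000). Since PL ⟂ LS (tangency), |PS| = √(7.1² + 31.6²) = 32.388 regardless of where L sits on A1. So S lies on both circle(M, 69.27) and circle(P, 32.388); the above-MZ intersection is S = (57.178, 39.103). L is the foot of the tangent from S: L = (59.284, 7.5733).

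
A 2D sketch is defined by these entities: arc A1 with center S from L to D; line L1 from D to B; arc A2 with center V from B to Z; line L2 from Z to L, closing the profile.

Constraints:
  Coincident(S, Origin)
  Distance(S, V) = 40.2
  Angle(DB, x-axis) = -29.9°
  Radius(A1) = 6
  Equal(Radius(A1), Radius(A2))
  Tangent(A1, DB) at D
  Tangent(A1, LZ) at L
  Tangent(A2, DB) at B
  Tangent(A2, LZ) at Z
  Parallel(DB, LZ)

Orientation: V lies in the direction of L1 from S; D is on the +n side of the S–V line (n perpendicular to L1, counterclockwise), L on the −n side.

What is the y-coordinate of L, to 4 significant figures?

-5.201

The slot axis is L1's direction at -29.9°, so u = (cos -29.9°, sin -29.9°) = (0.8669, -0.4985) and n = (−sin -29.9°, cos -29.9°) = (0.4985, 0.8669). S is at the origin and V lies 40.2 along u from S, so V = 40.2·u = (34.85, -20.04). Tangency of A1 to both parallel lines with radius 6.0 puts D and L at S ± 6.0·n: D = (2.991, 5.201), L = (-2.991, -5.201). So L.y = -5.201.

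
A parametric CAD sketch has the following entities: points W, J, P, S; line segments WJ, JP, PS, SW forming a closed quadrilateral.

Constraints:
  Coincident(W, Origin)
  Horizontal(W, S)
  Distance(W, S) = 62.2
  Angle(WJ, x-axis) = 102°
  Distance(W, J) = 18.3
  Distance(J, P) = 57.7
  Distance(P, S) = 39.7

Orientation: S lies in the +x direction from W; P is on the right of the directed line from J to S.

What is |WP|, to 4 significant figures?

42.30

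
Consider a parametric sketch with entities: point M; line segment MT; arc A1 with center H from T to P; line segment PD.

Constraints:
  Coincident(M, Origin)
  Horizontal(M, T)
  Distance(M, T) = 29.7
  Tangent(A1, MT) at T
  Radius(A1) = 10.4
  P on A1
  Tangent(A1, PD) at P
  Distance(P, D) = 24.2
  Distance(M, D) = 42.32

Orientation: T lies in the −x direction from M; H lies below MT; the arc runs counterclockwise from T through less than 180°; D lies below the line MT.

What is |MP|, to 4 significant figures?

41.41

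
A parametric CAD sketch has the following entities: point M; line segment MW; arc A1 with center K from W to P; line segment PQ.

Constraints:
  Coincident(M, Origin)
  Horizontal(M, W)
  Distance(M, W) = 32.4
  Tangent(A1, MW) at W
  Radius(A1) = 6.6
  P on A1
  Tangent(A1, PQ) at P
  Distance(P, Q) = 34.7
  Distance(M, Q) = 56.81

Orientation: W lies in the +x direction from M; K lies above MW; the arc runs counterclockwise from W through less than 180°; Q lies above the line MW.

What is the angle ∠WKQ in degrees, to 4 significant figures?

169.2°

Checks: |KP| = 6.600 ✓; ∠(KP, PQ) = 90.00° ✓; |PQ| = 34.70 ✓; |MQ| = 56.81 ✓.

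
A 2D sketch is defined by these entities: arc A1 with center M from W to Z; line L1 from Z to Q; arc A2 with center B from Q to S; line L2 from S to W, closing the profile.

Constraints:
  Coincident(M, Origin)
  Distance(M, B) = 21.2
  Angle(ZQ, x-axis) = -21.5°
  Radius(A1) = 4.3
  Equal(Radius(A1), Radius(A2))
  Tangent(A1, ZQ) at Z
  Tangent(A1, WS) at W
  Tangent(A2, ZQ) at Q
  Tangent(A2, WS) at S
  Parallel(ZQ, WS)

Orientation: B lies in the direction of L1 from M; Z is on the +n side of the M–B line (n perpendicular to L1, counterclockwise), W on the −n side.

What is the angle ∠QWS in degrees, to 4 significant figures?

22.08°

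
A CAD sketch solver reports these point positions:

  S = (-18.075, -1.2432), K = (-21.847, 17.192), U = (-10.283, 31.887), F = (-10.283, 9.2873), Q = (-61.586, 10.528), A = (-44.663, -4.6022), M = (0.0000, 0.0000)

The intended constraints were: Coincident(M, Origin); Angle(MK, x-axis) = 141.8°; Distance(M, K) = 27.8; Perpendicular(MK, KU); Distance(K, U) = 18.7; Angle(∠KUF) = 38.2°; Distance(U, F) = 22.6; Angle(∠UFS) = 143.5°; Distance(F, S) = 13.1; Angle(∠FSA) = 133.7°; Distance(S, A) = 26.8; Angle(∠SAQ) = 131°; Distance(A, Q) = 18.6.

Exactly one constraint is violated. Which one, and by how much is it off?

Distance(A, Q) = 18.6 — off by 4.10.

M = (0.00, 0.00) ✓; MK at 141.8° ✓; |MK| = 27.80 ✓; ∠(MK, KU) = 90.00° ✓; |KU| = 18.70 ✓; ∠KUF = 38.20° ✓; |UF| = 22.60 ✓; ∠UFS = 143.5° ✓; |FS| = 13.10 ✓; ∠FSA = 133.7° ✓; |SA| = 26.80 ✓; ∠SAQ = 131.0° ✓; |AQ| = 22.70 ✗.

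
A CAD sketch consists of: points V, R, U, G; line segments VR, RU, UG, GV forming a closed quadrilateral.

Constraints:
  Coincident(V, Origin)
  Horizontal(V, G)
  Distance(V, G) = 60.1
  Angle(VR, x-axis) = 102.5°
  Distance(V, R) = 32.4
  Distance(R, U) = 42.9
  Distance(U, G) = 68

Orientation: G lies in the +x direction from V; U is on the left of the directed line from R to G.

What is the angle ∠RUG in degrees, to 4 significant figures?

80.53°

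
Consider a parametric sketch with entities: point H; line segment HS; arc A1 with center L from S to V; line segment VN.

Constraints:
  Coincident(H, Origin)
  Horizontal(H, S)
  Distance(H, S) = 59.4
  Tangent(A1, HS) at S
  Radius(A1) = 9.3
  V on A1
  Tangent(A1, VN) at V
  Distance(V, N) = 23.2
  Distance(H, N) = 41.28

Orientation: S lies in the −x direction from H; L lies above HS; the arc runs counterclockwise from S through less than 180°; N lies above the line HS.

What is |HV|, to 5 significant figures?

52.849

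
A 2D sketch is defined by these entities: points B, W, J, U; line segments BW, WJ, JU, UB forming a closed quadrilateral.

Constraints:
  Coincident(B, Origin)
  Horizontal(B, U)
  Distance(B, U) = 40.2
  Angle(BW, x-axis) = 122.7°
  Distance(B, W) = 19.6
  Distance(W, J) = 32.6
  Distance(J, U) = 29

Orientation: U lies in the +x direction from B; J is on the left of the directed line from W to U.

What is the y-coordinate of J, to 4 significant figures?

22.18

B is at the origin; B and U share the same y with |BU| = 40.2 and U in +x, so U = (40.2, 0). BW runs at 122.7° with |BW| = 19.6, so W = (-10.59, 16.49). J is determined by |WJ| = 32.6 and |JU| = 29.0 together: it lies at the intersection of circle(W, 32.6) and circle(U, 29.0). With |WU| = 53.40, the foot of the radical line on WU is 28.78 from W and the perpendicular offset is √(32.6² − 28.78²) = 15.32. Taking the left-of-WU solution: J = (21.51, 22.18).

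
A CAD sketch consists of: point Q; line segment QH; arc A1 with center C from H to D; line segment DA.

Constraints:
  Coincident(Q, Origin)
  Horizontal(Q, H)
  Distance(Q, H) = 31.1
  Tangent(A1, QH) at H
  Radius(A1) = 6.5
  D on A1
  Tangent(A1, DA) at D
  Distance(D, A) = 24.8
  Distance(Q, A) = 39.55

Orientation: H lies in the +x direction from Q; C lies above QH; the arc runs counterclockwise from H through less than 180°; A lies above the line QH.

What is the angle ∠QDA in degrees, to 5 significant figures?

74.783°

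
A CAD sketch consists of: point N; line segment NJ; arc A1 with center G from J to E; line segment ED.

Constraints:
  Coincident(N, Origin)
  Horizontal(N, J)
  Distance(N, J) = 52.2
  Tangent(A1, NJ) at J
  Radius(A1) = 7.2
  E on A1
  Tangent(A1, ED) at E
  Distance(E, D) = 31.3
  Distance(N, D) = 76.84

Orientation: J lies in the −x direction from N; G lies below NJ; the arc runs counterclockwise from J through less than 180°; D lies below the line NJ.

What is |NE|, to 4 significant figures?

59.28

N is at the origin; NJ is horizontal with |NJ| = 52.2 and J on the −x side, so J = (-52.20, 0.000). Since A1 is tangent to NJ there, GJ ⟂ NJ, so G = J + (0, -7.2) = (-52.20, -7.200). Since GE ⟂ ED (tangency), |GD| = √(7.2² + 31.3²) = 32.12 regardless of where E sits on A1. So D lies on both circle(N, 76.84) and circle(G, 32.12); the below-NJ intersection is D = (-68.46, -34.90). E is the foot of the tangent from D: E = (-59.07, -5.040).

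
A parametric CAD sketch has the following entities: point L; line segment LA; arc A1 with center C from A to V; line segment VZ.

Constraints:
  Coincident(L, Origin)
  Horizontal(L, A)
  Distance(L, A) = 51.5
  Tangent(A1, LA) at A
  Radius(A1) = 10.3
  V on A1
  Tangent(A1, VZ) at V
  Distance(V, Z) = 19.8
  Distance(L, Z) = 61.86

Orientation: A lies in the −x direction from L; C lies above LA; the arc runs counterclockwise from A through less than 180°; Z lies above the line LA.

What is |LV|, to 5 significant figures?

45.331

Checks: |CV| = 10.30 ✓; ∠(CV, VZ) = 90.00° ✓; |VZ| = 19.80 ✓; |LZ| = 61.86 ✓.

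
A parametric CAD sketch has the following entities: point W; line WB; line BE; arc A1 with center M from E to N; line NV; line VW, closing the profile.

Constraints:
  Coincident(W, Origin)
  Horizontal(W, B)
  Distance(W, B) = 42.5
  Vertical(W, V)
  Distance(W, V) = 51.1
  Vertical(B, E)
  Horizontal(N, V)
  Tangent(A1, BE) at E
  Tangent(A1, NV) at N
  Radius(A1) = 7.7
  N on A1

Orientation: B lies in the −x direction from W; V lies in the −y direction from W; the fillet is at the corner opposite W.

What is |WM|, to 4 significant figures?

55.63

W and V share the same x with |WV| = 51.1 and V on the −y side, so V = (0.000, -51.10). The virtual corner opposite W is at (-42.50, -51.10). Since A1 is tangent to BE there, ME ⟂ BE and the tangent condition forces MN to be normal to NV, with radius 7.7, so the center M sits 7.7 in from both sides at M = (-34.80, -43.40). Then |WM| = |M − W| = 55.63.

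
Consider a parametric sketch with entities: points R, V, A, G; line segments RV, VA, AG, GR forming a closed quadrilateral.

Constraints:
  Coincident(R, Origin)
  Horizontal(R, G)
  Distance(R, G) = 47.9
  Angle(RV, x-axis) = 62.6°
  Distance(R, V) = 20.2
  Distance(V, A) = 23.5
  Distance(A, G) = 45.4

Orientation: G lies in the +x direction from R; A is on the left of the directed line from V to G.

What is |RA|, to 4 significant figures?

43.64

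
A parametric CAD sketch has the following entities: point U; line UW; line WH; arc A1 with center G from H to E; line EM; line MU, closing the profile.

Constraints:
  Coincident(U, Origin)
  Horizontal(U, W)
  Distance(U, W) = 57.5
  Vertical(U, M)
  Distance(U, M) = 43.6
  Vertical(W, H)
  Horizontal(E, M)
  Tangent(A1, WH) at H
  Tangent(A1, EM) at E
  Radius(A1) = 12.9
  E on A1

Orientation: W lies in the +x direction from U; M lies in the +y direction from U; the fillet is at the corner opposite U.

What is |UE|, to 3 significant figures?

62.4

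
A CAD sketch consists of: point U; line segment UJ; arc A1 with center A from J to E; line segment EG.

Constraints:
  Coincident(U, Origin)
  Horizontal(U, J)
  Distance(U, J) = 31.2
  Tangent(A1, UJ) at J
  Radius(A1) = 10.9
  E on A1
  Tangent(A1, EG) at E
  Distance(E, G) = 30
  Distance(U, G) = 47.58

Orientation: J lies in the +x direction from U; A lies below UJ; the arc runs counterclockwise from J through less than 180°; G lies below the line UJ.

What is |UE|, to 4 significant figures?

23.53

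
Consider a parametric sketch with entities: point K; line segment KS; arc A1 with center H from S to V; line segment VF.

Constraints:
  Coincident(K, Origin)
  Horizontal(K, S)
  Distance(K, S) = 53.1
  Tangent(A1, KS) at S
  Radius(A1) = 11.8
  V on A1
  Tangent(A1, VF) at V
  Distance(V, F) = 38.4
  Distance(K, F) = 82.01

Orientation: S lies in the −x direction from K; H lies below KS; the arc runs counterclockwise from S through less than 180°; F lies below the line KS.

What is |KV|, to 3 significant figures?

66.0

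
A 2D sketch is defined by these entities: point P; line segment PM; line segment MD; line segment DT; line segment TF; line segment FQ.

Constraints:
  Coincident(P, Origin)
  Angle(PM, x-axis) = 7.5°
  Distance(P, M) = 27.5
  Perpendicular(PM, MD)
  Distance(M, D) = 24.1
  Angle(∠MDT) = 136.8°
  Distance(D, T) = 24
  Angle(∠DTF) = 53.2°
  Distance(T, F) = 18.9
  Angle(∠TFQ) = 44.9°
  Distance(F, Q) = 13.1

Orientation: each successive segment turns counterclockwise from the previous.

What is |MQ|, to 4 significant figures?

31.81

P is at the origin; PM runs at 7.5° with length 27.5, so M = (27.26, 3.589). PM is perpendicular to MD, so MD runs at 97.50°; with |MD| = 24.1, D = (24.12, 27.48). ∠MDT = 136.8° gives DT at 140.7° from the x-axis; with |DT| = 24.0, T = (5.547, 42.68). ∠DTF = 53.2° gives TF at -92.50° from the x-axis; with |TF| = 18.9, F = (4.722, 23.80). ∠TFQ = 44.9° gives FQ at 42.60° from the x-axis; with |FQ| = 13.1, Q = (14.37, 32.67). Then |MQ| = |Q − M| = 31.81.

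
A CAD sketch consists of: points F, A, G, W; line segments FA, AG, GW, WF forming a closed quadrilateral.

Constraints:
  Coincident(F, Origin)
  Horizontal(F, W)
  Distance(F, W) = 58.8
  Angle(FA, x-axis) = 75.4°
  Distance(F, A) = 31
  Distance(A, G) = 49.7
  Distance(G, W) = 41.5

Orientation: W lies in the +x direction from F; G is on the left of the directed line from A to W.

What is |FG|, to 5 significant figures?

69.801

Checks: |AG| = 49.70 ✓; |GW| = 41.50 ✓.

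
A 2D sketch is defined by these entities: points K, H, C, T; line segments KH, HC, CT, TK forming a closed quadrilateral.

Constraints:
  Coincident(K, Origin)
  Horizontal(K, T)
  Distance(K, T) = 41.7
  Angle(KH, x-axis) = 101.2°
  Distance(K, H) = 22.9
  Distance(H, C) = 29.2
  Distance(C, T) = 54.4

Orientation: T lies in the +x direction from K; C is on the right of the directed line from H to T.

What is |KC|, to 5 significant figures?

13.626

Checks: K = (0.00, 0.00) ✓; |HC| = 29.20 ✓; |CT| = 54.40 ✓.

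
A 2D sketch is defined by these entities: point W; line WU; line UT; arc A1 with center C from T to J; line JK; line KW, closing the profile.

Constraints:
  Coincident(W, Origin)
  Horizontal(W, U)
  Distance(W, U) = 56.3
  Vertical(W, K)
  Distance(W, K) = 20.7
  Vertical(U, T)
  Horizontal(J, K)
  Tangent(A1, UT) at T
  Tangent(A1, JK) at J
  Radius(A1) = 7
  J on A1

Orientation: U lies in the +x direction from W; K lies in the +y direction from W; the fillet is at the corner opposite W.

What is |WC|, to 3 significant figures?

51.2

W is at the origin; W and U share the same y with |WU| = 56.3 and U on the +x side, so U = (56.3, 0.00). WK is vertical with |WK| = 20.7 and K on the +y side, so K = (0.00, 20.7). The virtual corner opposite W is at (56.3, 20.7). Since A1 is tangent to UT there, CT ⟂ UT and A1 meets JK tangentially, so CJ is at right angles to JK, with radius 7.0, so the center C sits 7.0 in from both sides at C = (49.3, 13.7). Then |WC| = |C − W| = 51.2.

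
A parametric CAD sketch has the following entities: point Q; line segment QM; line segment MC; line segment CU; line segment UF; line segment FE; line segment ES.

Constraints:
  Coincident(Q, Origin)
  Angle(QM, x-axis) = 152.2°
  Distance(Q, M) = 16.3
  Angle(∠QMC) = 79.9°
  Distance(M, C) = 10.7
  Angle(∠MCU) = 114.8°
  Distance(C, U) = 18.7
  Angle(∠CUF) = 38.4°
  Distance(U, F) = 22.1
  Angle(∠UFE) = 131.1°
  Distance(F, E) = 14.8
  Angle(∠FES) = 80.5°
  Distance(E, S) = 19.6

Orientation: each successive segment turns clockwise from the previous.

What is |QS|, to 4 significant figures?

27.68

∠UFE = 131.1° gives FE at 156.4° from the x-axis; with |FE| = 14.8, E = (-23.17, 8.287). ∠FES = 80.5° gives ES at 56.90° from the x-axis; with |ES| = 19.6, S = (-12.47, 24.71). Then |QS| = |S − Q| = 27.68.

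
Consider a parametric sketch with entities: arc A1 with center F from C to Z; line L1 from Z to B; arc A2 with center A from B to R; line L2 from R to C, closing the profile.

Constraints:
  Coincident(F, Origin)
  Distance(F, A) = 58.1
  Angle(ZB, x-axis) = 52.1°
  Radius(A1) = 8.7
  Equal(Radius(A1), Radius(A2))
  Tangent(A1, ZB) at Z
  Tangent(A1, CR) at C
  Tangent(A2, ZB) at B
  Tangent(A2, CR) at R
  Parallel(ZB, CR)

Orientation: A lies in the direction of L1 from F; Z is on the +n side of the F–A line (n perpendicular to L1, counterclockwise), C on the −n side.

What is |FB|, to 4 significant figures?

58.75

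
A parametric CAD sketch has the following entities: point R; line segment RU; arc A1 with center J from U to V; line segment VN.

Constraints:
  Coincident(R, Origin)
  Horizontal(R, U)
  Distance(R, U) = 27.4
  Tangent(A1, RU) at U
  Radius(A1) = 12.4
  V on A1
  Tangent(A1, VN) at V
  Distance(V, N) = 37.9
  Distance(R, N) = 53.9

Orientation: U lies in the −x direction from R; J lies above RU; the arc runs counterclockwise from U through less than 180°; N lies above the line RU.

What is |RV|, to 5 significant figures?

19.989

Checks: |JV| = 12.40 ✓; ∠(JV, VN) = 90.00° ✓; |VN| = 37.90 ✓; |RN| = 53.90 ✓.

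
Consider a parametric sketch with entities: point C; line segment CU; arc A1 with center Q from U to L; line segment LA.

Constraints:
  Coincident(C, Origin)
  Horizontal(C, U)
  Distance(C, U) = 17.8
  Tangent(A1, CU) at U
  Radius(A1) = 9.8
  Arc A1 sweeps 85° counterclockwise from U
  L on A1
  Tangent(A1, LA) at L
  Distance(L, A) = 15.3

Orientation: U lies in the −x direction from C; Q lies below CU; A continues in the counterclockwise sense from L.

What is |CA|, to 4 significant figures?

37.68

C is at the origin; C and U share the same y with |CU| = 17.8 and U on the −x side, so U = (-17.80, 0.000). Tangency of A1 to CU means the radius QU is perpendicular to CU, so Q = U + (0, -9.8) = (-17.80, -9.800). On A1, U sits at bearing 90° from Q; an 85° counterclockwise sweep puts L at bearing 175°, so L = Q + 9.8·(cos 175°, sin 175°) = (-27.56, -8.946). Since A1 is tangent to LA there, QL ⟂ LA, so LA runs along (−sin 175°, cos 175°); with |LA| = 15.3, A = (-28.90, -24.19). Then |CA| = |A − C| = 37.68.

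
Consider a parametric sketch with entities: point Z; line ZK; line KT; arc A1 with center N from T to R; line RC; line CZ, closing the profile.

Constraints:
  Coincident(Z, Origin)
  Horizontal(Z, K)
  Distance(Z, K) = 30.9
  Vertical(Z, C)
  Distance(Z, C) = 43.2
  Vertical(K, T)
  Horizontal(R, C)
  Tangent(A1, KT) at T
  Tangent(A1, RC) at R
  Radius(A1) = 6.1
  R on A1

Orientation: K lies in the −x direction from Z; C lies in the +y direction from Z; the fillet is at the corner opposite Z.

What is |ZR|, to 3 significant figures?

49.8

The virtual corner opposite Z is at (-30.9, 43.2). A1 meets KT tangentially, so NT is at right angles to KT and A1 meets RC tangentially, so NR is at right angles to RC, with radius 6.1, so the center N sits 6.1 in from both sides at N = (-24.8, 37.1). That places the tangent points at T = (-30.9, 37.1) on KT and R = (-24.8, 43.2) on RC. Then |ZR| = |R − Z| = 49.8.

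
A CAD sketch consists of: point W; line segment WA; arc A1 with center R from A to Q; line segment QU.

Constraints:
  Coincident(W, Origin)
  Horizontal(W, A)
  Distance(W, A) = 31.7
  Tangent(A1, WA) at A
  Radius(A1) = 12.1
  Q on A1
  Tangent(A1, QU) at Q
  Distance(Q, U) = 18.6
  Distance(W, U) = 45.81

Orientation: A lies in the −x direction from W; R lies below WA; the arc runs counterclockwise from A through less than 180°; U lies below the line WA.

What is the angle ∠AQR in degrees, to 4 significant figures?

26.82°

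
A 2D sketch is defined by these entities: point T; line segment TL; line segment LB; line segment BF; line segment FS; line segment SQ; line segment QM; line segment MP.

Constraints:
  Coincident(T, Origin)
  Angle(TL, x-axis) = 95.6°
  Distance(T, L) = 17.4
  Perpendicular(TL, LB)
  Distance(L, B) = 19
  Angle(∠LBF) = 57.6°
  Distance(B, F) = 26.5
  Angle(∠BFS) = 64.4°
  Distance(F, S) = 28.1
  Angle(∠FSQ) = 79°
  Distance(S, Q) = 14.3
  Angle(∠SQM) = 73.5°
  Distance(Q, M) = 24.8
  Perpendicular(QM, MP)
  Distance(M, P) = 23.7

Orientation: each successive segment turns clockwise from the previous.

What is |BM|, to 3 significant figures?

22.8

T is at the origin; TL runs at 95.6° with length 17.4, so L = (-1.70, 17.3). TL ⟂ LB, so LB runs at 5.60°; with |LB| = 19.0, B = (17.2, 19.2). ∠LBF = 57.6° gives BF at -117° from the x-axis; with |BF| = 26.5, F = (5.26, -4.48). ∠BFS = 64.4° gives FS at 128° from the x-axis; with |FS| = 28.1, S = (-11.9, 17.8). ∠FSQ = 79.0° gives SQ at 26.6° from the x-axis; with |SQ| = 14.3, Q = (0.904, 24.2). ∠SQM = 73.5° gives QM at -79.9° from the x-axis; with |QM| = 24.8, M = (5.25, -0.232). Then |BM| = |M − B| = 22.8.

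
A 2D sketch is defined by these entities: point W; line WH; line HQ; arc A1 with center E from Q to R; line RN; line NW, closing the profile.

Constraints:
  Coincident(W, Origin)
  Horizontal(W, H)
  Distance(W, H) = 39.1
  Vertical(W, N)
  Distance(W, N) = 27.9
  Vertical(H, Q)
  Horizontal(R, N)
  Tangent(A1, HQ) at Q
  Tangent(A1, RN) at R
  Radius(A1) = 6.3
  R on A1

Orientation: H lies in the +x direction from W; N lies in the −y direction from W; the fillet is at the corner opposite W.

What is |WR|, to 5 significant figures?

43.061

W is at the origin; W and H share the same y with |WH| = 39.1 and H on the +x side, so H = (39.100, 0.0000). W and N share the same x with |WN| = 27.9 and N on the −y side, so N = (0.0000, -27.900). The virtual corner opposite W is at (39.100, -27.900). Tangency of A1 to HQ means the radius EQ is perpendicular to HQ and tangency of A1 to RN means the radius ER is perpendicular to RN, with radius 6.3, so the center E sits 6.3 in from both sides at E = (32.800, -21.600). That places the tangent points at Q = (39.100, -21.600) on HQ and R = (32.800, -27.900) on RN. Then |WR| = |R − W| = 43.061.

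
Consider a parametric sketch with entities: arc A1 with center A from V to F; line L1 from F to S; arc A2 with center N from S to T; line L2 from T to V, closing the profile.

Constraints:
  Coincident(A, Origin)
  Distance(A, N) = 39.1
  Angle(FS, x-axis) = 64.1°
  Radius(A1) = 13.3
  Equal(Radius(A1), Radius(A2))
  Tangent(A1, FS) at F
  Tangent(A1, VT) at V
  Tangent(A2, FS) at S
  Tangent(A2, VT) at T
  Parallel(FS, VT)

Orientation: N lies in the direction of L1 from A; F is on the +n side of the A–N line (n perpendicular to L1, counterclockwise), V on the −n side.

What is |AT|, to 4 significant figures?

41.30

The slot axis is L1's direction at 64.1°, so u = (cos 64.1°, sin 64.1°) = (0.4368, 0.8996) and n = (−sin 64.1°, cos 64.1°) = (-0.8996, 0.4368). A is at the origin and N lies 39.1 along u from A, so N = 39.1·u = (17.08, 35.17). Tangency of A1 to both parallel lines with radius 13.3 puts F and V at A ± 13.3·n: F = (-11.96, 5.809), V = (11.96, -5.809). Equal radii place S and T the same way about N: S = N + 13.3·n = (5.115, 40.98), T = N − 13.3·n = (29.04, 29.36). Then |AT| = |T − A| = 41.30.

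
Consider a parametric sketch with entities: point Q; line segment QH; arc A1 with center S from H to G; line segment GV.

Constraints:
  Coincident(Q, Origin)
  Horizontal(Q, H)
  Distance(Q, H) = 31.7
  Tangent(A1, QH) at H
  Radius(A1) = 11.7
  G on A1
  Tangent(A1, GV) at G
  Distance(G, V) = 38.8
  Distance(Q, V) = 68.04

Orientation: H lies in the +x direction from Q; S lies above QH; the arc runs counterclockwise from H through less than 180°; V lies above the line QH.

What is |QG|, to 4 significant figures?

44.63

Checks: |SG| = 11.70 ✓; ∠(SG, GV) = 90.00° ✓; |GV| = 38.80 ✓; |QV| = 68.04 ✓.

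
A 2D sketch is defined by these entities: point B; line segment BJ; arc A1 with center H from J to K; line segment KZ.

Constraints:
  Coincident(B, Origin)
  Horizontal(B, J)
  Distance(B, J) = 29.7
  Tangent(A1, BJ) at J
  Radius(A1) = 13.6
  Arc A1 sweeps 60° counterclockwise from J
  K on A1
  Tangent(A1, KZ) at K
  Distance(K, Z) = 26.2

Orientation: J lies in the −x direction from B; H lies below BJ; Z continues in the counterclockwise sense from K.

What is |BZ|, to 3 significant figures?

62.0

B is at the origin; BJ is horizontal with |BJ| = 29.7 and J on the −x side, so J = (-29.7, 0.00). A1 meets BJ tangentially, so HJ is at right angles to BJ, so H = J + (0, -13.6) = (-29.7, -13.6). On A1, J sits at bearing 90° from H; a 60° counterclockwise sweep puts K at bearing 150°, so K = H + 13.6·(cos 150°, sin 150°) = (-41.5, -6.80). A1 meets KZ tangentially, so HK is at right angles to KZ, so KZ runs along (−sin 150°, cos 150°); with |KZ| = 26.2, Z = (-54.6, -29.5). Then |BZ| = |Z − B| = 62.0.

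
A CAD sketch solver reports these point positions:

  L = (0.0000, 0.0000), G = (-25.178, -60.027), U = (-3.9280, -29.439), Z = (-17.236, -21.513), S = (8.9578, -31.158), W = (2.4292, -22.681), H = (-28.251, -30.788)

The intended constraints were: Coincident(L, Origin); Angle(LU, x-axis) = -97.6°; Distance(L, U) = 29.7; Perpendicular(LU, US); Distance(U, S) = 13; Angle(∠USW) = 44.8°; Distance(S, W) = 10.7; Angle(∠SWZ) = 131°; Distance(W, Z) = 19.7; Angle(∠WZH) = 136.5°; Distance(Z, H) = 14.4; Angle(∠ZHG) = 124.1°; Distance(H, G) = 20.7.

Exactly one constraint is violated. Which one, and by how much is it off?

Distance(H, G) = 20.7 — off by 8.70.

L = (0.00, 0.00) ✓; LU at -97.60° ✓; |LU| = 29.70 ✓; ∠(LU, US) = 90.00° ✓; |US| = 13.00 ✓; ∠USW = 44.80° ✓; |SW| = 10.70 ✓; ∠SWZ = 131.0° ✓; |WZ| = 19.70 ✓; ∠WZH = 136.5° ✓; |ZH| = 14.40 ✓; ∠ZHG = 124.1° ✓; |HG| = 29.40 ✗.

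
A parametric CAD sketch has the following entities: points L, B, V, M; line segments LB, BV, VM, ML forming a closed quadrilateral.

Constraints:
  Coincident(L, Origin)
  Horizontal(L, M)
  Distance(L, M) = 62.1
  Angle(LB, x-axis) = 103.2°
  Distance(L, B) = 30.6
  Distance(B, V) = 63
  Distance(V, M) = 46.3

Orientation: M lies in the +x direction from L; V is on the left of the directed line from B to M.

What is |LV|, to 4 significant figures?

70.67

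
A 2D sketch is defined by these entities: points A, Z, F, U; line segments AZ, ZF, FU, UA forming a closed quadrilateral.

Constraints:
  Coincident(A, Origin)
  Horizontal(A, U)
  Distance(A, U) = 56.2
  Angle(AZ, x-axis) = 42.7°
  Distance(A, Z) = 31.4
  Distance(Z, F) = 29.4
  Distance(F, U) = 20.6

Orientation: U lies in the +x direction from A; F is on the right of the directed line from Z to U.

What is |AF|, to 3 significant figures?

36.6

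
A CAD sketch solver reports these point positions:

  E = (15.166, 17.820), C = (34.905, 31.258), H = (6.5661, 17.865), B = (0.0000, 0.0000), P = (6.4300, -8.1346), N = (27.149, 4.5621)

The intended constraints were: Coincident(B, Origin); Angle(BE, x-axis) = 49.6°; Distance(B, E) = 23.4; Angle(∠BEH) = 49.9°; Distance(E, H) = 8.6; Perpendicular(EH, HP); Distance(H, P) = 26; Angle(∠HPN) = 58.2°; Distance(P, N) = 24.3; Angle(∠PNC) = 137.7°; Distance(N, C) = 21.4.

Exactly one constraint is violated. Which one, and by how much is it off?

Distance(N, C) = 21.4 — off by 6.40.

B = (0.00, 0.00) ✓; BE at 49.60° ✓; |BE| = 23.40 ✓; ∠BEH = 49.90° ✓; |EH| = 8.600 ✓; ∠(EH, HP) = 90.00° ✓; |HP| = 26.00 ✓; ∠HPN = 58.20° ✓; |PN| = 24.30 ✓; ∠PNC = 137.7° ✓; |NC| = 27.80 ✗.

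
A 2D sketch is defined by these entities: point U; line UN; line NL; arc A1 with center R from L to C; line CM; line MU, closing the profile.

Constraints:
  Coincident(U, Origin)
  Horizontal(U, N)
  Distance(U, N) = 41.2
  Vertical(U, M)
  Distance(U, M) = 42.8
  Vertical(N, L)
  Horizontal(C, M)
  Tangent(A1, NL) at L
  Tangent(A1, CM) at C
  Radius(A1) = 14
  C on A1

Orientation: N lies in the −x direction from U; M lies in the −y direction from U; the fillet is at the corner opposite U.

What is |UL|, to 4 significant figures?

50.27

The virtual corner opposite U is at (-41.20, -42.80). The tangent condition forces RL to be normal to NL and A1 meets CM tangentially, so RC is at right angles to CM, with radius 14.0, so the center R sits 14.0 in from both sides at R = (-27.20, -28.80). That places the tangent points at L = (-41.20, -28.80) on NL and C = (-27.20, -42.80) on CM. Then |UL| = |L − U| = 50.27.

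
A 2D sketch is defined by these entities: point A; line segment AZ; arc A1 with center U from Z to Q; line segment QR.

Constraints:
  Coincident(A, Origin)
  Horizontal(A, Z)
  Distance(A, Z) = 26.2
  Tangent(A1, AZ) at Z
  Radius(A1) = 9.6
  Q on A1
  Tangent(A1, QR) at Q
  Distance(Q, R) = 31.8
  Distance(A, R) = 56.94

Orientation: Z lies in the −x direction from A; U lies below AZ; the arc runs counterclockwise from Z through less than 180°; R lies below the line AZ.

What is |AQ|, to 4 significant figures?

36.51

A is at the origin; AZ is horizontal with |AZ| = 26.2 and Z on the −x side, so Z = (-26.20, 0.000). Tangency of A1 to AZ means the radius UZ is perpendicular to AZ, so U = Z + (0, -9.6) = (-26.20, -9.600). Since UQ ⟂ QR (tangency), |UR| = √(9.6² + 31.8²) = 33.22 regardless of where Q sits on A1. So R lies on both circle(A, 56.94) and circle(U, 33.22); the below-AZ intersection is R = (-41.32, -39.18). Q is the foot of the tangent from R: Q = (-35.65, -7.887).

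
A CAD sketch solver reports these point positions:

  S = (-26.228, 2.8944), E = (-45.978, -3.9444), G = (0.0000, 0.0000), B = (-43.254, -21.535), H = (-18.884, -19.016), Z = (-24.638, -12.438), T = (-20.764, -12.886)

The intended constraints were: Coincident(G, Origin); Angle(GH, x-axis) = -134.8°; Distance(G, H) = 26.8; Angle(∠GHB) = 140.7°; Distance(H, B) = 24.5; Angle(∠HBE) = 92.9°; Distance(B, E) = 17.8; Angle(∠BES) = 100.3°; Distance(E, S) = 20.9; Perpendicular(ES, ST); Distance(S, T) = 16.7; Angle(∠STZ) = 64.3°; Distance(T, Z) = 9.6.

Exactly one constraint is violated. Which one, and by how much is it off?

Distance(T, Z) = 9.6 — off by 5.70.

G = (0.00, 0.00) ✓; GH at -134.8° ✓; |GH| = 26.80 ✓; ∠GHB = 140.7° ✓; |HB| = 24.50 ✓; ∠HBE = 92.90° ✓; |BE| = 17.80 ✓; ∠BES = 100.3° ✓; |ES| = 20.90 ✓; ∠(ES, ST) = 90.00° ✓; |ST| = 16.70 ✓; ∠STZ = 64.30° ✓; |TZ| = 3.900 ✗.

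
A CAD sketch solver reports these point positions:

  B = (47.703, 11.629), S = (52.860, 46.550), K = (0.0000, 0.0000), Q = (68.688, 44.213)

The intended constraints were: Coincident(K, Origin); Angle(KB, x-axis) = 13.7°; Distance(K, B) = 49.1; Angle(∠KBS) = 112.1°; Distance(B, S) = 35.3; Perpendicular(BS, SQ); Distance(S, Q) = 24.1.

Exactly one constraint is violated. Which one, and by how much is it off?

Distance(S, Q) = 24.1 — off by 8.10.

K = (0.00, 0.00) ✓; KB at 13.70° ✓; |KB| = 49.10 ✓; ∠KBS = 112.1° ✓; |BS| = 35.30 ✓; ∠(BS, SQ) = 90.00° ✓; |SQ| = 16.00 ✗.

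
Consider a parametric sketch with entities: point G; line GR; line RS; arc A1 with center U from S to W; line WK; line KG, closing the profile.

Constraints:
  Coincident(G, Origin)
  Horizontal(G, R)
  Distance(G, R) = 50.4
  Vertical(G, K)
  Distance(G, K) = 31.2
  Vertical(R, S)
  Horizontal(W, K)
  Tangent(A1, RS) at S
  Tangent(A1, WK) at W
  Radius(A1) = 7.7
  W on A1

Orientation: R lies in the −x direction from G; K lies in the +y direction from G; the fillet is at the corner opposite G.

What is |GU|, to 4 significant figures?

48.74

G and K share the same x with |GK| = 31.2 and K on the +y side, so K = (0.000, 31.20). The virtual corner opposite G is at (-50.40, 31.20). The tangent condition forces US to be normal to RS and the tangent condition forces UW to be normal to WK, with radius 7.7, so the center U sits 7.7 in from both sides at U = (-42.70, 23.50). Then |GU| = |U − G| = 48.74.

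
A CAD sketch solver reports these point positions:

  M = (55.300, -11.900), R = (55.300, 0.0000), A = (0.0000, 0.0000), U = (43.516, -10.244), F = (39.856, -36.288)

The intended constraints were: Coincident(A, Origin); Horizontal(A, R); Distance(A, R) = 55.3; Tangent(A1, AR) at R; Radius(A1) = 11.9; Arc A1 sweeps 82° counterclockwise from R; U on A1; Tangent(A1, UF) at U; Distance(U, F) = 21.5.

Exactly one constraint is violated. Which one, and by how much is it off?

Distance(U, F) = 21.5 — off by 4.80.

A = (0.00, 0.00) ✓; A.y = 0.00, R.y = 0.00 ✓; |AR| = 55.30 ✓; ∠(MR, RA) = 90.00° ✓; |MR| = 11.90 ✓; bearing(M→U) − bearing(M→R) = 82.00° ✓; |MU| = 11.90 ✓; ∠(MU, UF) = 90.00° ✓; |UF| = 26.30 ✗.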